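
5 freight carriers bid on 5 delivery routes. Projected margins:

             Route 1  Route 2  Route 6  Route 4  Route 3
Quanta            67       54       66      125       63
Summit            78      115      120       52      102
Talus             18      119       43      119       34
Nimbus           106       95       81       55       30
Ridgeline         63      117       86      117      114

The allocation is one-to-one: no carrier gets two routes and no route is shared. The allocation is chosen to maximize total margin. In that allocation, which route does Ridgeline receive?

This is the linear assignment problem.
Optimal: Quanta→Route 4 ($125k), Summit→Route 6 ($120k), Talus→Route 2 ($119k), Nimbus→Route 1 ($106k), Ridgeline→Route 3 ($114k) — total 125+120+119+106+114 = $584k.
Ridgeline's own top route is Route 2 ($117k), but forcing Ridgeline→Route 2 and reassigning the rest optimally gives only $525k — worse by 59.

Ridgeline receives Route 3.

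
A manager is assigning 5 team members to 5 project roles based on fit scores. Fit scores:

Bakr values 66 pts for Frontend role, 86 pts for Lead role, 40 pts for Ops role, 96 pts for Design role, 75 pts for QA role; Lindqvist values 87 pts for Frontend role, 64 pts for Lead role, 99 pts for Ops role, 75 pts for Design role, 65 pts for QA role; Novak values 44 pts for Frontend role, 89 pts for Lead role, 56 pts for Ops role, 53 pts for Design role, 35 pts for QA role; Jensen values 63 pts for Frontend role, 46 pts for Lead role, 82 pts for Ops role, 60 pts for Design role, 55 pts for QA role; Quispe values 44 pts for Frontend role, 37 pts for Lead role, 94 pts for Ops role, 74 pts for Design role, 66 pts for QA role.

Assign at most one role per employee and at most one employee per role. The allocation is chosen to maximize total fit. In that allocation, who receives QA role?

Optimal: Bakr→Design role (96 pts), Lindqvist→Frontend role (87 pts), Novak→Lead role (89 pts), Jensen→QA role (55 pts), Quispe→Ops role (94 pts) — total 96+87+89+55+94 = 421 pts.
Row-greedy (each employee in turn takes its best remaining role) gives 413 pts, worse by 8.
Next-best assignment: Bakr→Design role, Lindqvist→Frontend role, Novak→Lead role, Jensen→Ops role, Quispe→QA role = 420 pts.
Every other assignment is strictly worse.
Jensen's own top role is Ops role (82 pts), but forcing Jensen→Ops role and reassigning the rest optimally gives only 420 pts — worse by 1.

Jensen receives QA role.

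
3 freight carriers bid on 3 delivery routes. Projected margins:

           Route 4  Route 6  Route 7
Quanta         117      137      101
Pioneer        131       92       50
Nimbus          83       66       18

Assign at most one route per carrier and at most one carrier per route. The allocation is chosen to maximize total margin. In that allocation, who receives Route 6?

Optimal: Quanta→Route 7 ($101k), Pioneer→Route 4 ($131k), Nimbus→Route 6 ($66k) — total 101+131+66 = $298k.
Row-greedy (each carrier in turn takes its best remaining route) gives $286k, worse by 12.
Next-best assignment: Quanta→Route 6, Pioneer→Route 4, Nimbus→Route 7 = $286k.
Swapping Pioneer↔Nimbus (Pioneer→Route 6 $92k, Nimbus→Route 4 $83k) loses 22.
Every other assignment is strictly worse.
Nimbus's own top route is Route 4 ($83k), but forcing Nimbus→Route 4 and reassigning the rest optimally gives only $276k — worse by 22.

Nimbus receives Route 6.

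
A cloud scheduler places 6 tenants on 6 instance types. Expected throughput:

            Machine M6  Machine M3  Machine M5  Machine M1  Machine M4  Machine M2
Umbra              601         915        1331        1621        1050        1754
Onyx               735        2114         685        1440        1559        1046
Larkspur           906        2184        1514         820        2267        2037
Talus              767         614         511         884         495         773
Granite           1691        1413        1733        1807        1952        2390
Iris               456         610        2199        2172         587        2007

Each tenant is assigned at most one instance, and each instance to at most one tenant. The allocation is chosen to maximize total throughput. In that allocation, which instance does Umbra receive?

Umbra receives Machine M1.

Optimal: Umbra→Machine M1 (1621 ops/s), Onyx→Machine M3 (2114 ops/s), Larkspur→Machine M4 (2267 ops/s), Talus→Machine M6 (767 ops/s), Granite→Machine M2 (2390 ops/s), Iris→Machine M5 (2199 ops/s) — total 1621+2114+2267+767+2390+2199 = 11358 ops/s.
Column-greedy (each instance in turn goes to its best remaining tenant) gives 10027 ops/s, worse by 1331.
Next-best assignment: Umbra→Machine M5, Onyx→Machine M3, Larkspur→Machine M4, Talus→Machine M6, Granite→Machine M2, Iris→Machine M1 = 11041 ops/s.
Umbra's own top instance is Machine M2 (1754 ops/s), but forcing Umbra→Machine M2 and reassigning the rest optimally gives only 10909 ops/s — worse by 449.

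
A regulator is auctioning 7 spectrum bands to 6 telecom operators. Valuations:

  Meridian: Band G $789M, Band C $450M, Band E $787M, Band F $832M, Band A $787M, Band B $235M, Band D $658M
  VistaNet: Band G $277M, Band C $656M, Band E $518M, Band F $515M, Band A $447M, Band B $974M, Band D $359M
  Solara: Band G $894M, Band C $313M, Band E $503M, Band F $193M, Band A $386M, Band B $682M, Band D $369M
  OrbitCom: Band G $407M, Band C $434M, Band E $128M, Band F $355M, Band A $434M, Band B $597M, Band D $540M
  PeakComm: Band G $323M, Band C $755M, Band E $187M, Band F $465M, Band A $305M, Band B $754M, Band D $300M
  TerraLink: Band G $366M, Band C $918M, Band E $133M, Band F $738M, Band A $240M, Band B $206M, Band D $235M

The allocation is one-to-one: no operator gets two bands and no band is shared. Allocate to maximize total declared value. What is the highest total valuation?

Maximum total: $4688M

This is a one-to-one assignment (maximum-weight bipartite matching).
Optimal: Meridian→Band E ($787M), VistaNet→Band B ($974M), Solara→Band G ($894M), OrbitCom→Band D ($540M), PeakComm→Band C ($755M), TerraLink→Band F ($738M) — total 787+974+894+540+755+738 = $4688M.
Max-entry greedy (repeatedly take the single best remaining cell) gives $4463M, worse by 225.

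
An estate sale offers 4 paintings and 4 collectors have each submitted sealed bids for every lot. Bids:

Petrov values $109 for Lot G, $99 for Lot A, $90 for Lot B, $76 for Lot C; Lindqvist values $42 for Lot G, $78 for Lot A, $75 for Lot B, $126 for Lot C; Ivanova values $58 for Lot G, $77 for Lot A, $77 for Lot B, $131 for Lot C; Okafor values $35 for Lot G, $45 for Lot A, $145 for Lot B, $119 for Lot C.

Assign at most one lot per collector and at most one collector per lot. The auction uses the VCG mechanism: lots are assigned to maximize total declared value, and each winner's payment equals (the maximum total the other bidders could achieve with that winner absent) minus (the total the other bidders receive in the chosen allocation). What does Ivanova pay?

Efficient allocation: Petrov→Lot G ($109), Lindqvist→Lot A ($78), Ivanova→Lot C ($131), Okafor→Lot B ($145); total welfare W = $463.
Ivanova receives Lot C at value $131, so the others get W − 131 = $332.
Without Ivanova: best allocation of the remaining 3 bidders over all 4 lots is Petrov→Lot G ($109), Lindqvist→Lot C ($126), Okafor→Lot B ($145), total $380.
VCG payment = (others' best without Ivanova) − (others' welfare with Ivanova) = 380 − 332 = $48.

Ivanova pays $48.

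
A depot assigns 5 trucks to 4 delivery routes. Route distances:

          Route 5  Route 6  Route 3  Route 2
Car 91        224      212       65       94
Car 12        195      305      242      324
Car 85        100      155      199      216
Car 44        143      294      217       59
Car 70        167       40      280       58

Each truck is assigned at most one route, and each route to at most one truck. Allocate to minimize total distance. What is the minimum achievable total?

This is a one-to-one assignment (minimum-cost bipartite matching).
Optimal: Car 85→Route 5 (100 km), Car 70→Route 6 (40 km), Car 91→Route 3 (65 km), Car 44→Route 2 (59 km) — total 100+40+65+59 = 264 km.
Row-greedy (each truck in turn takes its cheapest remaining route) gives 474 km, worse by 210.

Minimum total: 264 km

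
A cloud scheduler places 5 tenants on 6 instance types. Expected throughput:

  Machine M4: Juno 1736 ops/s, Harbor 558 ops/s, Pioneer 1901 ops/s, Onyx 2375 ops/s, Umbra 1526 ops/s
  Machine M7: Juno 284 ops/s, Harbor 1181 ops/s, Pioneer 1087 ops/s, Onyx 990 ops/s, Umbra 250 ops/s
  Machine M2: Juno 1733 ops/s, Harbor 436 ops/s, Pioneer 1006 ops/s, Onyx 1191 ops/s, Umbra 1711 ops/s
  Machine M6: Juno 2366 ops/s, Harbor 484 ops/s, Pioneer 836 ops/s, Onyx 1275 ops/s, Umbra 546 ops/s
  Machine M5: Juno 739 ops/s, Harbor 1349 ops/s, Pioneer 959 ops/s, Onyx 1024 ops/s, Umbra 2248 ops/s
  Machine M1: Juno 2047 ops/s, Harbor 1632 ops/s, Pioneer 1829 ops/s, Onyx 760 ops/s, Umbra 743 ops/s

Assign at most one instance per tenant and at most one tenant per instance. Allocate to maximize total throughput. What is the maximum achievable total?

This is a one-to-one assignment (maximum-weight bipartite matching).
Optimal: Juno→Machine M6 (2366 ops/s), Harbor→Machine M7 (1181 ops/s), Pioneer→Machine M1 (1829 ops/s), Onyx→Machine M4 (2375 ops/s), Umbra→Machine M5 (2248 ops/s) — total 2366+1181+1829+2375+2248 = 9999 ops/s.
Column-greedy (each instance in turn goes to its best remaining tenant) gives 8373 ops/s, worse by 1626.
Next-best assignment: Juno→Machine M6, Harbor→Machine M1, Pioneer→Machine M7, Onyx→Machine M4, Umbra→Machine M5 = 9708 ops/s.

Maximum total: 9999 ops/s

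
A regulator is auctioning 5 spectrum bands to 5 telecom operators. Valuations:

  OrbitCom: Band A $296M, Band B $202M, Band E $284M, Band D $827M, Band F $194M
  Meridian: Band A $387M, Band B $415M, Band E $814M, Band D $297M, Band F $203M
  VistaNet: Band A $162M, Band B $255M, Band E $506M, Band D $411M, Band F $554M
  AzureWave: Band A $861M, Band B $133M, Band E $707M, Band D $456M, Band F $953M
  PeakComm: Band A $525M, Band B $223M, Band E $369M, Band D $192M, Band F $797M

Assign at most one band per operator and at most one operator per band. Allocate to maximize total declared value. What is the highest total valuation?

Max total: $3554M

Optimal: OrbitCom→Band D ($827M), Meridian→Band E ($814M), VistaNet→Band B ($255M), AzureWave→Band A ($861M), PeakComm→Band F ($797M) — total 827+814+255+861+797 = $3554M.
Max-entry greedy (repeatedly take the single best remaining cell) gives $3374M, worse by 180.
Swapping PeakComm↔VistaNet (PeakComm→Band B $223M, VistaNet→Band F $554M) loses 275.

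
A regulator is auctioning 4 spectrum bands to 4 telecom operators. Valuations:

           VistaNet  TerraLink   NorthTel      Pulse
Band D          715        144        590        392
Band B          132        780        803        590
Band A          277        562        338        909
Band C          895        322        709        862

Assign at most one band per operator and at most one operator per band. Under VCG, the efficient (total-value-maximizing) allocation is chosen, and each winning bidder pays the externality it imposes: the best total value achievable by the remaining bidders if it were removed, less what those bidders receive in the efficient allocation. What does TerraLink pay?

TerraLink pays $213M.

Efficient allocation: VistaNet→Band C ($895M), TerraLink→Band B ($780M), NorthTel→Band D ($590M), Pulse→Band A ($909M); total welfare W = $3174M.
TerraLink receives Band B at value $780M, so the others get W − 780 = $2394M.
Without TerraLink: best allocation of the remaining 3 bidders over all 4 bands is VistaNet→Band C ($895M), NorthTel→Band B ($803M), Pulse→Band A ($909M), total $2607M.
VCG payment = (others' best without TerraLink) − (others' welfare with TerraLink) = 2607 − 2394 = $213M.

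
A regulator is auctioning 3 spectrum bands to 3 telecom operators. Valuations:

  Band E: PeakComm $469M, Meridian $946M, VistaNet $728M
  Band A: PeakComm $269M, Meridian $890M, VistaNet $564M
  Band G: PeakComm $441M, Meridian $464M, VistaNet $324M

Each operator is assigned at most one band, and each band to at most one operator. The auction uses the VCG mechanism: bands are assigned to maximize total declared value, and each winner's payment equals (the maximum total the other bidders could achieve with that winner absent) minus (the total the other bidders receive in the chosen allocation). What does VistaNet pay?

Efficient allocation: PeakComm→Band G ($441M), Meridian→Band A ($890M), VistaNet→Band E ($728M); total welfare W = $2059M.
VistaNet receives Band E at value $728M, so the others get W − 728 = $1331M.
Without VistaNet: best allocation of the remaining 2 bidders over all 3 bands is PeakComm→Band G ($441M), Meridian→Band E ($946M), total $1387M.
VCG payment = (others' best without VistaNet) − (others' welfare with VistaNet) = 1387 − 1331 = $56M.

VistaNet pays $56M.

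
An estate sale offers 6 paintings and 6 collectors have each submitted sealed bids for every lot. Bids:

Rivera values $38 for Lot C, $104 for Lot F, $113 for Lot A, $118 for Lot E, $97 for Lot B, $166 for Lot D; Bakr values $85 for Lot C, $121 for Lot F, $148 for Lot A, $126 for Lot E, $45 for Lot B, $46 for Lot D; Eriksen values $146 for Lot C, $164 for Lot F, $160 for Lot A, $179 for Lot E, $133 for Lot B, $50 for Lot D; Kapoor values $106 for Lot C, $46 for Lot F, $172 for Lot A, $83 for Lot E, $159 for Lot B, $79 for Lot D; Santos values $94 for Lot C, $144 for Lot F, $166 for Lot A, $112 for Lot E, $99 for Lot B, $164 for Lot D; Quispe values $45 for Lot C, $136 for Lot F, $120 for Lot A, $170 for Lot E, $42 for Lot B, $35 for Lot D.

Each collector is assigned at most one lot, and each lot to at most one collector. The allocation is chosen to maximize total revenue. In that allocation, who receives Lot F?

This is the linear assignment problem.
Optimal: Rivera→Lot D ($166), Bakr→Lot A ($148), Eriksen→Lot C ($146), Kapoor→Lot B ($159), Santos→Lot F ($144), Quispe→Lot E ($170) — total 166+148+146+159+144+170 = $933.
Column-greedy (each lot in turn goes to its best remaining collector) gives $775, worse by 158.
Next-best assignment: Rivera→Lot D, Bakr→Lot F, Eriksen→Lot C, Kapoor→Lot B, Santos→Lot A, Quispe→Lot E = $928.
No other one-to-one assignment exceeds $933.
Santos's own top lot is Lot A ($166), but forcing Santos→Lot A and reassigning the rest optimally gives only $928 — worse by 5.

Santos receives Lot F.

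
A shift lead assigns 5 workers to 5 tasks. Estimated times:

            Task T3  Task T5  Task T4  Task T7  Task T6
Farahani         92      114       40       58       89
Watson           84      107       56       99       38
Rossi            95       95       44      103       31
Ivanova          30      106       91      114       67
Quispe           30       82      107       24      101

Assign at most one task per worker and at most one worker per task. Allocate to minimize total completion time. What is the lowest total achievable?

Min total: 227 min

Optimal: Farahani→Task T4 (40 min), Watson→Task T6 (38 min), Rossi→Task T5 (95 min), Ivanova→Task T3 (30 min), Quispe→Task T7 (24 min) — total 40+38+95+30+24 = 227 min.
Column-greedy (each task in turn goes to its cheapest remaining worker) gives 282 min, worse by 55.
Next-best assignment: Farahani→Task T4, Watson→Task T5, Rossi→Task T6, Ivanova→Task T3, Quispe→Task T7 = 232 min.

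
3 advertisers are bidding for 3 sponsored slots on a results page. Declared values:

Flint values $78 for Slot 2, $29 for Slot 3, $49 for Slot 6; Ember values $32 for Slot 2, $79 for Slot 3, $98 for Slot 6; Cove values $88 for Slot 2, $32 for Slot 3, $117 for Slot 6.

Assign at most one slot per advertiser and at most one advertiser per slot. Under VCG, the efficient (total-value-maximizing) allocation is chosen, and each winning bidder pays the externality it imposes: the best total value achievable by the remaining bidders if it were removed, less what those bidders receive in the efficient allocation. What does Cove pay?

Efficient allocation: Flint→Slot 2 ($78), Ember→Slot 3 ($79), Cove→Slot 6 ($117); total welfare W = $274.
Cove receives Slot 6 at value $117, so the others get W − 117 = $157.
Without Cove: best allocation of the remaining 2 bidders over all 3 slots is Flint→Slot 2 ($78), Ember→Slot 6 ($98), total $176.
VCG payment = (others' best without Cove) − (others' welfare with Cove) = 176 − 157 = $19.

Cove pays $19.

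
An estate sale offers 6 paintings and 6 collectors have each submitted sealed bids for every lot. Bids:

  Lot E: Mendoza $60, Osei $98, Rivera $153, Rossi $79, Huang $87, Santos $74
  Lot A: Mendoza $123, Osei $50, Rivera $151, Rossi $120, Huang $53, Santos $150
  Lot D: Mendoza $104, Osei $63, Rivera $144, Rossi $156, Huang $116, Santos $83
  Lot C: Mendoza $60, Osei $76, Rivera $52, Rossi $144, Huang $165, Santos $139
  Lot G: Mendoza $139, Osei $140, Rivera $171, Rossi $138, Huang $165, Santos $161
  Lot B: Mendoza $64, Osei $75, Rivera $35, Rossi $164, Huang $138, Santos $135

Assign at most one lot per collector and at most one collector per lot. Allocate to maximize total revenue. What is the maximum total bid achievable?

Treat this as an assignment problem: match each collector to one lot.
Optimal: Mendoza→Lot D ($104), Osei→Lot G ($140), Rivera→Lot E ($153), Rossi→Lot B ($164), Huang→Lot C ($165), Santos→Lot A ($150) — total 104+140+153+164+165+150 = $876.
Row-greedy (each collector in turn takes its best remaining lot) gives $800, worse by 76.
Checked against all permutations: $876 is optimal.

Max total: $876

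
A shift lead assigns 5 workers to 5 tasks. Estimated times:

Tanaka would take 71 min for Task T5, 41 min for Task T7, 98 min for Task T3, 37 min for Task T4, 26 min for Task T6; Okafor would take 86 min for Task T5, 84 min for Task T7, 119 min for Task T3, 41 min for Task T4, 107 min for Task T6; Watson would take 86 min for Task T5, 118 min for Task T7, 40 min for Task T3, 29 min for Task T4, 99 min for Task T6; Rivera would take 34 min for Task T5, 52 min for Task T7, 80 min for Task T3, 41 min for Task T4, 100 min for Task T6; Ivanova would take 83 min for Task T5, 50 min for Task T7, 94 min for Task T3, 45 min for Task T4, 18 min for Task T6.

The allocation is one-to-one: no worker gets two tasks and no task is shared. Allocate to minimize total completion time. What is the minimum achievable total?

Optimal: Tanaka→Task T7 (41 min), Okafor→Task T4 (41 min), Watson→Task T3 (40 min), Rivera→Task T5 (34 min), Ivanova→Task T6 (18 min) — total 41+41+40+34+18 = 174 min.
Row-greedy (each worker in turn takes its cheapest remaining task) gives 191 min, worse by 17.

Min total: 174 min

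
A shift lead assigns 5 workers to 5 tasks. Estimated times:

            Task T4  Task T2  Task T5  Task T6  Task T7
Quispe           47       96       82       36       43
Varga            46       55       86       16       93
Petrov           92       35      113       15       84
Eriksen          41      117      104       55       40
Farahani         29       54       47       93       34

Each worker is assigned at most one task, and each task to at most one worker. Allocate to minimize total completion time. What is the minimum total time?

This is a one-to-one assignment (minimum-cost bipartite matching).
Optimal: Quispe→Task T7 (43 min), Varga→Task T6 (16 min), Petrov→Task T2 (35 min), Eriksen→Task T4 (41 min), Farahani→Task T5 (47 min) — total 43+16+35+41+47 = 182 min.
Next-best assignment: Quispe→Task T4, Varga→Task T6, Petrov→Task T2, Eriksen→Task T7, Farahani→Task T5 = 185 min.
Swapping Varga↔Farahani (Varga→Task T5 86 min, Farahani→Task T6 93 min) adds 116.

Minimum total: 182 min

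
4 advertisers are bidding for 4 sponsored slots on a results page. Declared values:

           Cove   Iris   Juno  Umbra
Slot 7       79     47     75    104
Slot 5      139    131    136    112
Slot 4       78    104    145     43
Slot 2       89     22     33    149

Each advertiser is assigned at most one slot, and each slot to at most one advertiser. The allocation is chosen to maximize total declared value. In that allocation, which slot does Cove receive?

Cove receives Slot 7.

Optimal: Cove→Slot 7 ($79), Iris→Slot 5 ($131), Juno→Slot 4 ($145), Umbra→Slot 2 ($149) — total 79+131+145+149 = $504.
Max-entry greedy (repeatedly take the single best remaining cell) gives $480, worse by 24.
Next-best assignment: Cove→Slot 5, Iris→Slot 7, Juno→Slot 4, Umbra→Slot 2 = $480.
Every other assignment is strictly worse.
Cove's own top slot is Slot 5 ($139), but forcing Cove→Slot 5 and reassigning the rest optimally gives only $480 — worse by 24.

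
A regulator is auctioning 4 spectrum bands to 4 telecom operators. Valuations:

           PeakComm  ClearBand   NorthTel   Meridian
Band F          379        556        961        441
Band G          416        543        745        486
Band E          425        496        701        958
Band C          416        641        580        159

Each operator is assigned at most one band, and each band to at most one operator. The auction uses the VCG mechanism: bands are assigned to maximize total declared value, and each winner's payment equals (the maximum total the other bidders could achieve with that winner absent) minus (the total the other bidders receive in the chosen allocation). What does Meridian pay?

Efficient allocation: PeakComm→Band G ($416M), ClearBand→Band C ($641M), NorthTel→Band F ($961M), Meridian→Band E ($958M); total welfare W = $2976M.
Meridian receives Band E at value $958M, so the others get W − 958 = $2018M.
Without Meridian: best allocation of the remaining 3 bidders over all 4 bands is PeakComm→Band E ($425M), ClearBand→Band C ($641M), NorthTel→Band F ($961M), total $2027M.
VCG payment = (others' best without Meridian) − (others' welfare with Meridian) = 2027 − 2018 = $9M.

Meridian pays $9M.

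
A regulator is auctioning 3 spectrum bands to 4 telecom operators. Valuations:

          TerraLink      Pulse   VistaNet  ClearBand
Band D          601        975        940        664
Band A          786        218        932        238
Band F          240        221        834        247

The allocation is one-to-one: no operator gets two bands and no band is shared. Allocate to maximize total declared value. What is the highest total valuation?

Optimal: Pulse→Band D ($975M), TerraLink→Band A ($786M), VistaNet→Band F ($834M) — total 975+786+834 = $2595M.
Max-entry greedy (repeatedly take the single best remaining cell) gives $2154M, worse by 441.
Next-best assignment: ClearBand→Band D, TerraLink→Band A, VistaNet→Band F = $2284M.
Swapping TerraLink↔Pulse (TerraLink→Band D $601M, Pulse→Band A $218M) loses 942.
No other one-to-one assignment exceeds $2595M.

Maximum total: $2595M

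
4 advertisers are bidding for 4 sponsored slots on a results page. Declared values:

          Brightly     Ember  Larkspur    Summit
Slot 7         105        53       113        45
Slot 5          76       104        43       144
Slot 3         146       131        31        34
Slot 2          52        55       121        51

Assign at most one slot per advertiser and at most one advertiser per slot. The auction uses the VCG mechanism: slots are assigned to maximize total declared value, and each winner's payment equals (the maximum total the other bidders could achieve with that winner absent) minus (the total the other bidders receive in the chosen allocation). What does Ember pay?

Efficient allocation: Brightly→Slot 7 ($105), Ember→Slot 3 ($131), Larkspur→Slot 2 ($121), Summit→Slot 5 ($144); total welfare W = $501.
Ember receives Slot 3 at value $131, so the others get W − 131 = $370.
Without Ember: best allocation of the remaining 3 bidders over all 4 slots is Brightly→Slot 3 ($146), Larkspur→Slot 2 ($121), Summit→Slot 5 ($144), total $411.
VCG payment = (others' best without Ember) − (others' welfare with Ember) = 411 − 370 = $41.

Ember pays $41.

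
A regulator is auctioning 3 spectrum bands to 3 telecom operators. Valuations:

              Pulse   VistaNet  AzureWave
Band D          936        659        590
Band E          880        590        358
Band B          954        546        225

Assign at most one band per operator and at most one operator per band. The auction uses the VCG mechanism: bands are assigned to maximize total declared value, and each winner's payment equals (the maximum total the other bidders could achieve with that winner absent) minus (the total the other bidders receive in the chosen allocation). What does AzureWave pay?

Efficient allocation: Pulse→Band B ($954M), VistaNet→Band E ($590M), AzureWave→Band D ($590M); total welfare W = $2134M.
AzureWave receives Band D at value $590M, so the others get W − 590 = $1544M.
Without AzureWave: best allocation of the remaining 2 bidders over all 3 bands is Pulse→Band B ($954M), VistaNet→Band D ($659M), total $1613M.
VCG payment = (others' best without AzureWave) − (others' welfare with AzureWave) = 1613 − 1544 = $69M.

AzureWave pays $69M.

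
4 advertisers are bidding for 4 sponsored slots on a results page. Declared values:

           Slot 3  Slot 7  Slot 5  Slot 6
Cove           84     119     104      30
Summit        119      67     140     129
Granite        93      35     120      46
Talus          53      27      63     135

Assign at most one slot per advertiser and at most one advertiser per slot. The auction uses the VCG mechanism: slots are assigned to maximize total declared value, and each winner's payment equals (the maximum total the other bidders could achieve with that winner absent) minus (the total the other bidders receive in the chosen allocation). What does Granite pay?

Granite pays $21.

Efficient allocation: Cove→Slot 7 ($119), Summit→Slot 3 ($119), Granite→Slot 5 ($120), Talus→Slot 6 ($135); total welfare W = $493.
Granite receives Slot 5 at value $120, so the others get W − 120 = $373.
Without Granite: best allocation of the remaining 3 bidders over all 4 slots is Cove→Slot 7 ($119), Summit→Slot 5 ($140), Talus→Slot 6 ($135), total $394.
VCG payment = (others' best without Granite) − (others' welfare with Granite) = 394 − 373 = $21.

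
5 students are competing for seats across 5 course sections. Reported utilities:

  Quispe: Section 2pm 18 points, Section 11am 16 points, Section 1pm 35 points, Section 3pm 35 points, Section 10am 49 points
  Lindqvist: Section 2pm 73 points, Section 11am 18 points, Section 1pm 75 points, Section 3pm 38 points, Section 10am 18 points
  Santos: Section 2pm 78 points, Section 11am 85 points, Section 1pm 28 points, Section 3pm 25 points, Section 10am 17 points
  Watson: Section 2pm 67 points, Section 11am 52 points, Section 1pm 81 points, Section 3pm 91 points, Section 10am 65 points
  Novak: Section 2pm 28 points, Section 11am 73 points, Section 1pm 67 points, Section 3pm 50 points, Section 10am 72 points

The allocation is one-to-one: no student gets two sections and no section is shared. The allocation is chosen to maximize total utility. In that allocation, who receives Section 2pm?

Optimal: Quispe→Section 10am (49 points), Lindqvist→Section 1pm (75 points), Santos→Section 2pm (78 points), Watson→Section 3pm (91 points), Novak→Section 11am (73 points) — total 49+75+78+91+73 = 366 points.
Row-greedy (each student in turn takes its best remaining section) gives 328 points, worse by 38.
Next-best assignment: Quispe→Section 10am, Lindqvist→Section 2pm, Santos→Section 11am, Watson→Section 3pm, Novak→Section 1pm = 365 points.
Swapping Novak↔Lindqvist (Novak→Section 1pm 67 points, Lindqvist→Section 11am 18 points) loses 63.
Santos's own top section is Section 11am (85 points), but forcing Santos→Section 11am and reassigning the rest optimally gives only 365 points — worse by 1.

Santos receives Section 2pm.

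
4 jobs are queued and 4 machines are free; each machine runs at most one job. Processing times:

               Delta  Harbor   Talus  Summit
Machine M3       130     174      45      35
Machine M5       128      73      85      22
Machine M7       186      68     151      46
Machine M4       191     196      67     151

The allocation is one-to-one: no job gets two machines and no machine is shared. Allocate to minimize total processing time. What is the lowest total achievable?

Min total: 287 min

Optimal: Delta→Machine M3 (130 min), Harbor→Machine M7 (68 min), Talus→Machine M4 (67 min), Summit→Machine M5 (22 min) — total 130+68+67+22 = 287 min.
Checked against all permutations: 287 min is optimal.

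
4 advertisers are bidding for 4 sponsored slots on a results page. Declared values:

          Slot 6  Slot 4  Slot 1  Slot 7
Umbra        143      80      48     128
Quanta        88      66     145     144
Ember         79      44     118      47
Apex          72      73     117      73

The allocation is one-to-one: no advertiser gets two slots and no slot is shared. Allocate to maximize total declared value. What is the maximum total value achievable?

This is a one-to-one assignment (maximum-weight bipartite matching).
Optimal: Umbra→Slot 6 ($143), Quanta→Slot 7 ($144), Ember→Slot 1 ($118), Apex→Slot 4 ($73) — total 143+144+118+73 = $478.
Column-greedy (each slot in turn goes to its best remaining advertiser) gives $408, worse by 70.
Next-best assignment: Umbra→Slot 6, Quanta→Slot 7, Ember→Slot 4, Apex→Slot 1 = $448.
Swapping Umbra↔Ember (Umbra→Slot 1 $48, Ember→Slot 6 $79) loses 134.

Maximum total: $478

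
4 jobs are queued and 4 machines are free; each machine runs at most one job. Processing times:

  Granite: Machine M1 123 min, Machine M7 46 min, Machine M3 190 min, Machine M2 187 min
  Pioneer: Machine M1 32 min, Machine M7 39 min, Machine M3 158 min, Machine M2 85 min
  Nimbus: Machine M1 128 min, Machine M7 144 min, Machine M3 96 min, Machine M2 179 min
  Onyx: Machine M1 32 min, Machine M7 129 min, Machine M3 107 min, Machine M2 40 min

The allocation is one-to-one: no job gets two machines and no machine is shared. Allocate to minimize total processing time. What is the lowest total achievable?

Min total: 214 min

Optimal: Granite→Machine M7 (46 min), Pioneer→Machine M1 (32 min), Nimbus→Machine M3 (96 min), Onyx→Machine M2 (40 min) — total 46+32+96+40 = 214 min.
Next-best assignment: Granite→Machine M7, Pioneer→Machine M2, Nimbus→Machine M3, Onyx→Machine M1 = 259 min.
Swapping Granite↔Pioneer (Granite→Machine M1 123 min, Pioneer→Machine M7 39 min) adds 84.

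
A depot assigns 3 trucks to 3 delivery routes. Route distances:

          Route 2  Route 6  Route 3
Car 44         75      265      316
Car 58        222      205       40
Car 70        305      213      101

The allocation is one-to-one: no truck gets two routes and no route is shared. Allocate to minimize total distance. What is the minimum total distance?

Minimum total: 328 km

Optimal: Car 44→Route 2 (75 km), Car 58→Route 3 (40 km), Car 70→Route 6 (213 km) — total 75+40+213 = 328 km.
Next-best assignment: Car 44→Route 2, Car 58→Route 6, Car 70→Route 3 = 381 km.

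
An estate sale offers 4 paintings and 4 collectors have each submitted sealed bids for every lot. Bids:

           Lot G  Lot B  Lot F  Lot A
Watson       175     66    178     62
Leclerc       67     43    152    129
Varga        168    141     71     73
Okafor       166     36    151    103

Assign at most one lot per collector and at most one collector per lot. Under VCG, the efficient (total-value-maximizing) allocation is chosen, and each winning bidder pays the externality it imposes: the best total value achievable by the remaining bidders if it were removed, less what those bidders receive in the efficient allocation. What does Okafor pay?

Okafor pays $27.

Efficient allocation: Watson→Lot F ($178), Leclerc→Lot A ($129), Varga→Lot B ($141), Okafor→Lot G ($166); total welfare W = $614.
Okafor receives Lot G at value $166, so the others get W − 166 = $448.
Without Okafor: best allocation of the remaining 3 bidders over all 4 lots is Watson→Lot F ($178), Leclerc→Lot A ($129), Varga→Lot G ($168), total $475.
VCG payment = (others' best without Okafor) − (others' welfare with Okafor) = 475 − 448 = $27.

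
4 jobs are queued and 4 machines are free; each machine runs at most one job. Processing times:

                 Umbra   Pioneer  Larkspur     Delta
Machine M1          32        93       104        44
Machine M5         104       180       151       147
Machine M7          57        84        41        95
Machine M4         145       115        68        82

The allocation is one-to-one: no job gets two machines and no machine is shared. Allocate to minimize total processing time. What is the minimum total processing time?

Minimum total: 300 min

Treat this as an assignment problem: match each job to one machine.
Optimal: Umbra→Machine M5 (104 min), Pioneer→Machine M7 (84 min), Larkspur→Machine M4 (68 min), Delta→Machine M1 (44 min) — total 104+84+68+44 = 300 min.
Column-greedy (each machine in turn goes to its cheapest remaining job) gives 335 min, worse by 35.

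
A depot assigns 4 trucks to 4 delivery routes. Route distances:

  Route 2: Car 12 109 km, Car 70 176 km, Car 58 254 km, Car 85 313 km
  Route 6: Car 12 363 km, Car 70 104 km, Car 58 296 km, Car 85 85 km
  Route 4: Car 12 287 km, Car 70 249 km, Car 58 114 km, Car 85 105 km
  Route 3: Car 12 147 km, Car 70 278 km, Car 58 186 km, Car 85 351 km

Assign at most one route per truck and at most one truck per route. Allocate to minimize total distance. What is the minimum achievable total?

Minimum total: 504 km

Optimal: Car 12→Route 2 (109 km), Car 70→Route 6 (104 km), Car 58→Route 3 (186 km), Car 85→Route 4 (105 km) — total 109+104+186+105 = 504 km.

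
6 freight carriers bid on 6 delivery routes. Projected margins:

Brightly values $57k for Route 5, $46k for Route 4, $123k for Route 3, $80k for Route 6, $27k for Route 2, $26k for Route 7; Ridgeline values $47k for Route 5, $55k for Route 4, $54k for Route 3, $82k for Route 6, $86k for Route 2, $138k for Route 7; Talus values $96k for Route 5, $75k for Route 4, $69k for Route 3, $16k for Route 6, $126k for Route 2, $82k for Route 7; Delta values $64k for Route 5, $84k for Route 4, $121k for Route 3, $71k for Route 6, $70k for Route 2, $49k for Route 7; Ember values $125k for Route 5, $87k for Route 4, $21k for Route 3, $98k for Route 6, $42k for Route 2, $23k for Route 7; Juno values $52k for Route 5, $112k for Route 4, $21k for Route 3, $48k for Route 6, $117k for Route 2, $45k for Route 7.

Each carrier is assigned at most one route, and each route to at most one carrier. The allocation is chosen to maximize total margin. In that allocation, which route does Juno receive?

Juno receives Route 4.

This is the linear assignment problem.
Optimal: Brightly→Route 6 ($80k), Ridgeline→Route 7 ($138k), Talus→Route 2 ($126k), Delta→Route 3 ($121k), Ember→Route 5 ($125k), Juno→Route 4 ($112k) — total 80+138+126+121+125+112 = $702k.
Max-entry greedy (repeatedly take the single best remaining cell) gives $695k, worse by 7.
Next-best assignment: Brightly→Route 3, Ridgeline→Route 7, Talus→Route 2, Delta→Route 6, Ember→Route 5, Juno→Route 4 = $695k.
Juno's own top route is Route 2 ($117k), but forcing Juno→Route 2 and reassigning the rest optimally gives only $656k — worse by 46.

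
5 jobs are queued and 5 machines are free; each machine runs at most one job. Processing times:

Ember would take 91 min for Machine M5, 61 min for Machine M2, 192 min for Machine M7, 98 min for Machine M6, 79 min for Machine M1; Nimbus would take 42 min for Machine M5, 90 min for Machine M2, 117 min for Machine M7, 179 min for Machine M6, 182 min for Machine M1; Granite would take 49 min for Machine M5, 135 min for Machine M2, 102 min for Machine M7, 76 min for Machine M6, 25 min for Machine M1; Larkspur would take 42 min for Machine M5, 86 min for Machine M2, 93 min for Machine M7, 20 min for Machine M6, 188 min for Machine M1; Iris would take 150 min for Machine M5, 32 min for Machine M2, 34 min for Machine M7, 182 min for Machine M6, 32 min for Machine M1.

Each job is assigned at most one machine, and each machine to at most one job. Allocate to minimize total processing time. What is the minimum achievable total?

Minimum total: 182 min

Optimal: Ember→Machine M2 (61 min), Nimbus→Machine M5 (42 min), Granite→Machine M1 (25 min), Larkspur→Machine M6 (20 min), Iris→Machine M7 (34 min) — total 61+42+25+20+34 = 182 min.
Column-greedy (each machine in turn goes to its cheapest remaining job) gives 322 min, worse by 140.
Next-best assignment: Ember→Machine M2, Nimbus→Machine M5, Granite→Machine M7, Larkspur→Machine M6, Iris→Machine M1 = 257 min.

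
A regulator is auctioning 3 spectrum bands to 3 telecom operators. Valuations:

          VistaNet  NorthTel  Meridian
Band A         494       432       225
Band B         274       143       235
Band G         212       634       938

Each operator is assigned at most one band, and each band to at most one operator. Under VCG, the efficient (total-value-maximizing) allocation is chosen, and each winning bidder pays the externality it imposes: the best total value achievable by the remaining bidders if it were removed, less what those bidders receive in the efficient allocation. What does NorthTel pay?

NorthTel pays $220M.

Efficient allocation: VistaNet→Band B ($274M), NorthTel→Band A ($432M), Meridian→Band G ($938M); total welfare W = $1644M.
NorthTel receives Band A at value $432M, so the others get W − 432 = $1212M.
Without NorthTel: best allocation of the remaining 2 bidders over all 3 bands is VistaNet→Band A ($494M), Meridian→Band G ($938M), total $1432M.
VCG payment = (others' best without NorthTel) − (others' welfare with NorthTel) = 1432 − 1212 = $220M.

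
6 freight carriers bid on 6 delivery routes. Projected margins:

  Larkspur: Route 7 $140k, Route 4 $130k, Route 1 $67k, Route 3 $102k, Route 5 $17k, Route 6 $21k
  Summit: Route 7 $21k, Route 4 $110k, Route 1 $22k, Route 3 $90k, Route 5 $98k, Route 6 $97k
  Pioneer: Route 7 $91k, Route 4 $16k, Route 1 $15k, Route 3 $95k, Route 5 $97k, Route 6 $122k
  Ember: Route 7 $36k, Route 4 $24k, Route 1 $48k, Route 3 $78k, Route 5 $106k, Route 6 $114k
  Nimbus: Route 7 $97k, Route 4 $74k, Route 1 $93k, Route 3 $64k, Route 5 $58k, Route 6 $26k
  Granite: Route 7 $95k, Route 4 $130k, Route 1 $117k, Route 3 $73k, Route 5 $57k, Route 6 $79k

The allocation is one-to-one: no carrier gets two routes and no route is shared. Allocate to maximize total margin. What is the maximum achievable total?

Max total: $681k

Optimal: Larkspur→Route 7 ($140k), Summit→Route 3 ($90k), Pioneer→Route 6 ($122k), Ember→Route 5 ($106k), Nimbus→Route 1 ($93k), Granite→Route 4 ($130k) — total 140+90+122+106+93+130 = $681k.
Column-greedy (each route in turn goes to its best remaining carrier) gives $661k, worse by 20.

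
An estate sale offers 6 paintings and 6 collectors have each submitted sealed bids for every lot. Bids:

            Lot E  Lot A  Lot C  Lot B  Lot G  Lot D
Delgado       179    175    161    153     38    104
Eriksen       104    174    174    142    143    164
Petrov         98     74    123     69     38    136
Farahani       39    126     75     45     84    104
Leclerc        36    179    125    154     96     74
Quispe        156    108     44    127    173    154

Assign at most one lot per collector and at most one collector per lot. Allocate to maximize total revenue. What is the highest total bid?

This is a one-to-one assignment (maximum-weight bipartite matching).
Optimal: Delgado→Lot E ($179), Eriksen→Lot C ($174), Petrov→Lot D ($136), Farahani→Lot A ($126), Leclerc→Lot B ($154), Quispe→Lot G ($173) — total 179+174+136+126+154+173 = $942.
Column-greedy (each lot in turn goes to its best remaining collector) gives $879, worse by 63.
Swapping Eriksen↔Quispe (Eriksen→Lot G $143, Quispe→Lot C $44) loses 160.

Maximum total: $942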